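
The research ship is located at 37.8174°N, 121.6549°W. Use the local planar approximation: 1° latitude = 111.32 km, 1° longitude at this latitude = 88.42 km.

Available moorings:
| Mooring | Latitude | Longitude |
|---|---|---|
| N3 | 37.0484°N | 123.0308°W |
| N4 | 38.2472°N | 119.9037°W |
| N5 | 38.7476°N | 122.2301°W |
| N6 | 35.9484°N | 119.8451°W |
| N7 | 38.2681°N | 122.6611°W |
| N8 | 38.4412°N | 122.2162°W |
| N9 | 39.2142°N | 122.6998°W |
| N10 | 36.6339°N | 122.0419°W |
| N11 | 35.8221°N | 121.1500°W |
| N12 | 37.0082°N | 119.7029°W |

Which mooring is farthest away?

Distances from 37.8174°N, 121.6549°W:
N3: √((-0.7690·111.32)² + (-1.3759·88.42)²) = √(7328.229722 + 14800.444627) = 148.7571 km
N4: √((0.4298·111.32)² + (1.7512·88.42)²) = √(2289.176177 + 23975.767488) = 162.0646 km
N5: √((0.9302·111.32)² + (-0.5752·88.42)²) = √(10722.574334 + 2586.656597) = 115.3656 km
N6: √((-1.8690·111.32)² + (1.8098·88.42)²) = √(43287.748538 + 25607.205627) = 262.4785 km
N7: √((0.4507·111.32)² + (-1.0062·88.42)²) = √(2517.221958 + 7915.341323) = 102.1399 km
N8: √((0.6238·111.32)² + (-0.5613·88.42)²) = √(4822.110256 + 2463.151392) = 85.3537 km
N9: √((1.3968·111.32)² + (-1.0449·88.42)²) = √(24177.692404 + 8535.922817) = 180.8691 km
N10: √((-1.1835·111.32)² + (-0.3870·88.42)²) = √(17357.329978 + 1170.908480) = 136.1185 km
N11: √((-1.9953·111.32)² + (0.5049·88.42)²) = √(49335.871065 + 1993.020485) = 226.5588 km
N12: √((-0.8092·111.32)² + (1.9520·88.42)²) = √(8114.432343 + 29789.323985) = 194.6889 km
Maximum: N6 at 262.4785 km.

N6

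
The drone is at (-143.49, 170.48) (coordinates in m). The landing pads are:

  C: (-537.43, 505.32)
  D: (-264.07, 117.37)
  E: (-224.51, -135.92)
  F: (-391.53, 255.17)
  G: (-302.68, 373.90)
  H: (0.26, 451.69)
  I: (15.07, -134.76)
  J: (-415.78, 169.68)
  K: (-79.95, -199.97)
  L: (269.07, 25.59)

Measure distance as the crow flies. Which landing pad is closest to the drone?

D

Distances from (-143.49, 170.48):
C: √((-393.94)² + (334.84)²) = √(155188.7236 + 112117.8256) = 517.02 m
D: √((-120.58)² + (-53.11)²) = √(14539.5364 + 2820.6721) = 131.76 m
E: √((-81.02)² + (-306.40)²) = √(6564.2404 + 93880.9600) = 316.93 m
F: √((-248.04)² + (84.69)²) = √(61523.8416 + 7172.3961) = 262.10 m
G: √((-159.19)² + (203.42)²) = √(25341.4561 + 41379.6964) = 258.30 m
H: √((143.75)² + (281.21)²) = √(20664.0625 + 79079.0641) = 315.82 m
I: √((158.56)² + (-305.24)²) = √(25141.2736 + 93171.4576) = 343.97 m
J: √((-272.29)² + (-0.80)²) = √(74141.8441 + 0.6400) = 272.29 m
K: √((63.54)² + (-370.45)²) = √(4037.3316 + 137233.2025) = 375.86 m
L: √((412.56)² + (-144.89)²) = √(170205.7536 + 20993.1121) = 437.26 m
Minimum: D at 131.76 m.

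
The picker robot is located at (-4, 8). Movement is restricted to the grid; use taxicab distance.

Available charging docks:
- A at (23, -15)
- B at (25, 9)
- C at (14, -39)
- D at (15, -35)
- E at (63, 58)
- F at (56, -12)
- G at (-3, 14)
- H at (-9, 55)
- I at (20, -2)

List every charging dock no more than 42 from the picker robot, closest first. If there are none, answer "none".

Distances from (-4, 8):
A: 50
B: 30
C: 65
D: 62
E: 117
F: 80
G: 7
H: 52
I: 34
Threshold 42: G (7), B (30), I (34) are within range.

G, B, I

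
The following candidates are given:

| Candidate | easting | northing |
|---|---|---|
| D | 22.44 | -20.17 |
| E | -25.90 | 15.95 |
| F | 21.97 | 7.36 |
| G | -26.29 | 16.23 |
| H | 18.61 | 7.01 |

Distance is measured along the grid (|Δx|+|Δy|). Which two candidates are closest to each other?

E and G

Pairwise distances:
D–E: 84.46
D–F: 28.00
D–G: 85.13
D–H: 31.01
E–F: 56.46
E–G: 0.67
E–H: 53.45
F–G: 57.13
F–H: 3.71
G–H: 54.12
Closest pair: E–G at 0.67.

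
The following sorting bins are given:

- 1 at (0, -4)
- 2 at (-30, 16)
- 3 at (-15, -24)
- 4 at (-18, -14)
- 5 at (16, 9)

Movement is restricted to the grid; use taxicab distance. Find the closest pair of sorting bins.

3 and 4

Pairwise distances:
1–2: |-30| + |20| = 30 + 20 = 50
1–3: |-15| + |-20| = 15 + 20 = 35
1–4: |-18| + |-10| = 18 + 10 = 28
1–5: |16| + |13| = 16 + 13 = 29
2–3: |15| + |-40| = 15 + 40 = 55
2–4: |12| + |-30| = 12 + 30 = 42
2–5: |46| + |-7| = 46 + 7 = 53
3–4: |-3| + |10| = 3 + 10 = 13
3–5: |31| + |33| = 31 + 33 = 64
4–5: |34| + |23| = 34 + 23 = 57
Closest pair: 3–4 at 13.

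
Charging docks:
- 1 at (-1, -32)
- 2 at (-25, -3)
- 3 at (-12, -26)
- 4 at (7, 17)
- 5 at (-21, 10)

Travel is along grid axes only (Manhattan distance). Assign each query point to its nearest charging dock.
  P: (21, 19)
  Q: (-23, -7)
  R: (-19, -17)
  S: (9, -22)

P→4; Q→2; R→3; S→1

P at (21, 19):
  1: |-22| + |-51| = 22 + 51 = 73
  2: |-46| + |-22| = 46 + 22 = 68
  3: |-33| + |-45| = 33 + 45 = 78
  4: |-14| + |-2| = 14 + 2 = 16
  5: |-42| + |-9| = 42 + 9 = 51
  → nearest: 4 (16)
Q at (-23, -7):
  1: |22| + |-25| = 22 + 25 = 47
  2: |-2| + |4| = 2 + 4 = 6
  3: |11| + |-19| = 11 + 19 = 30
  4: |30| + |24| = 30 + 24 = 54
  5: |2| + |17| = 2 + 17 = 19
  → nearest: 2 (6)
R at (-19, -17):
  1: |18| + |-15| = 18 + 15 = 33
  2: |-6| + |14| = 6 + 14 = 20
  3: |7| + |-9| = 7 + 9 = 16
  4: |26| + |34| = 26 + 34 = 60
  5: |-2| + |27| = 2 + 27 = 29
  → nearest: 3 (16)
S at (9, -22):
  1: |-10| + |-10| = 10 + 10 = 20
  2: |-34| + |19| = 34 + 19 = 53
  3: |-21| + |-4| = 21 + 4 = 25
  4: |-2| + |39| = 2 + 39 = 41
  5: |-30| + |32| = 30 + 32 = 62
  → nearest: 1 (20)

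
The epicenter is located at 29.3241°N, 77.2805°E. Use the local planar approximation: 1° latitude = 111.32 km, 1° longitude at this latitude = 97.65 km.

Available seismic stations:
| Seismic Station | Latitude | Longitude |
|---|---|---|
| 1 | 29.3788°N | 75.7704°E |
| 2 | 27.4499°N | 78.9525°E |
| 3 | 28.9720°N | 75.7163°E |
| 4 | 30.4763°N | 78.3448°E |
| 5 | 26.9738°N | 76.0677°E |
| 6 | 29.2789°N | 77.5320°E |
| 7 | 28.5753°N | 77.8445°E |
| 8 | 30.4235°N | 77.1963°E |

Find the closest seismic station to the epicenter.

Distances from 29.3241°N, 77.2805°E:
1: 147.5869 km
2: 264.9270 km
3: 157.6930 km
4: 165.0836 km
5: 287.1911 km
6: 25.0691 km
7: 99.9075 km
8: 122.6611 km
Minimum: 6 at 25.0691 km.

6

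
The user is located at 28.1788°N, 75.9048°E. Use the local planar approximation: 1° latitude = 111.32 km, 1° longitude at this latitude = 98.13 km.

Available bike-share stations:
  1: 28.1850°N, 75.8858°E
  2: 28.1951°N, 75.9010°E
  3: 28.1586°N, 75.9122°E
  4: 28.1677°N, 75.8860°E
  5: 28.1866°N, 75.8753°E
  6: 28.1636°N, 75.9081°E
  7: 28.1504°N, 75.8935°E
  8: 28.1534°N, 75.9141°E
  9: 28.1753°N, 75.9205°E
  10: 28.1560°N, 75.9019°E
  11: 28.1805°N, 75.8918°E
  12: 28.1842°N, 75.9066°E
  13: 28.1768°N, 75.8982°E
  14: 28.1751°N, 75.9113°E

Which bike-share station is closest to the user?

Distances from 28.1788°N, 75.9048°E:
1: 1.9881 km
2: 1.8524 km
3: 2.3630 km
4: 2.2204 km
5: 3.0223 km
6: 1.7228 km
7: 3.3503 km
8: 2.9712 km
9: 1.5891 km
10: 2.5540 km
11: 1.2897 km
12: 0.6265 km
13: 0.6849 km
14: 0.7593 km
Minimum: 12 at 0.6265 km.

12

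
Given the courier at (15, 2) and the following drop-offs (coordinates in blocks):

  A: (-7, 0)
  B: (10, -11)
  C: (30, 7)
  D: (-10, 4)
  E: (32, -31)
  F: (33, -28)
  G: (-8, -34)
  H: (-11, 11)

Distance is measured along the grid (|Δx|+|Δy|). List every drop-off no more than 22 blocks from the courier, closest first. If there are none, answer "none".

B, C

Distances from (15, 2):
A: |-22| + |-2| = 22 + 2 = 24 blocks
B: |-5| + |-13| = 5 + 13 = 18 blocks
C: |15| + |5| = 15 + 5 = 20 blocks
D: |-25| + |2| = 25 + 2 = 27 blocks
E: |17| + |-33| = 17 + 33 = 50 blocks
F: |18| + |-30| = 18 + 30 = 48 blocks
G: |-23| + |-36| = 23 + 36 = 59 blocks
H: |-26| + |9| = 26 + 9 = 35 blocks
Threshold 22 blocks: B (18 blocks), C (20 blocks) are within range.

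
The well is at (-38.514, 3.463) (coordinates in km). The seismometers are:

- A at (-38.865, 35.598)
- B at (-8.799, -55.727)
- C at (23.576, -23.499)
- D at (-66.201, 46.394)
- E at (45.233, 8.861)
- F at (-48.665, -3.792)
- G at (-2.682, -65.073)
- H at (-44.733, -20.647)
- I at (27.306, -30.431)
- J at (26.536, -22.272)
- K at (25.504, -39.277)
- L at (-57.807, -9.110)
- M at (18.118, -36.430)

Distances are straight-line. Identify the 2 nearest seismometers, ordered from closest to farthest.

F, L

Distances from (-38.514, 3.463):
A: √((-0.351)² + (32.135)²) = √(0.12320 + 1032.65822) = 32.137 km
B: √((29.715)² + (-59.190)²) = √(882.98123 + 3503.45610) = 66.230 km
C: √((62.090)² + (-26.962)²) = √(3855.16810 + 726.94944) = 67.691 km
D: √((-27.687)² + (42.931)²) = √(766.56997 + 1843.07076) = 51.085 km
E: √((83.747)² + (5.398)²) = √(7013.56001 + 29.13840) = 83.921 km
F: √((-10.151)² + (-7.255)²) = √(103.04280 + 52.63502) = 12.477 km
G: √((35.832)² + (-68.536)²) = √(1283.93222 + 4697.18330) = 77.338 km
H: √((-6.219)² + (-24.110)²) = √(38.67596 + 581.29210) = 24.899 km
I: √((65.820)² + (-33.894)²) = √(4332.27240 + 1148.80324) = 74.034 km
J: √((65.050)² + (-25.735)²) = √(4231.50250 + 662.29022) = 69.956 km
K: √((64.018)² + (-42.740)²) = √(4098.30432 + 1826.70760) = 76.974 km
L: √((-19.293)² + (-12.573)²) = √(372.21985 + 158.08033) = 23.028 km
M: √((56.632)² + (-39.893)²) = √(3207.18342 + 1591.45145) = 69.272 km
Sorted: F (12.477 km) < L (23.028 km) < H (24.899 km) < A (32.137 km) < …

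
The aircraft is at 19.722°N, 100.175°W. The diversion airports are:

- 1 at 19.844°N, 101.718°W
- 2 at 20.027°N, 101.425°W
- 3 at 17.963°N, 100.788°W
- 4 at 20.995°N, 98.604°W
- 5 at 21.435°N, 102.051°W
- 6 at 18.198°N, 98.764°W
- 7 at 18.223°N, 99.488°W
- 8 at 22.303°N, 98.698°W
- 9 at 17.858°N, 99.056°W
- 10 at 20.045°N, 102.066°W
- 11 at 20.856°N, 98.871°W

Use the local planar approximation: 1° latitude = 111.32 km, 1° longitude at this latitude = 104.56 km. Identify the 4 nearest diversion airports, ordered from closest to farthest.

Distances from 19.722°N, 100.175°W:
1: 161.907 km
2: 135.038 km
3: 206.035 km
4: 216.943 km
5: 273.569 km
6: 224.829 km
7: 181.673 km
8: 326.192 km
9: 238.214 km
10: 200.966 km
11: 185.812 km
Sorted: 2 (135.038 km) < 1 (161.907 km) < 7 (181.673 km) < 11 (185.812 km) < 10 (200.966 km) < 3 (206.035 km) < …

2, 1, 7, 11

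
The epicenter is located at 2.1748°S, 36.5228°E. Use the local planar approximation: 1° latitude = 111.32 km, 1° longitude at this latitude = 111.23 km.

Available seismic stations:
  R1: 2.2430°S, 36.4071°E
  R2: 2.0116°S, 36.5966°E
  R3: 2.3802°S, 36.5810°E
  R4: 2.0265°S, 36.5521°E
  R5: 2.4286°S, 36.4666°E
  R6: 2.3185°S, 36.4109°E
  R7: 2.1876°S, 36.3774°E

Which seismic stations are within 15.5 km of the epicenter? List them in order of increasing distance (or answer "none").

R1

Distances from 2.1748°S, 36.5228°E:
R1: √((-0.0682·111.32)² + (-0.1157·111.23)²) = √(57.638828 + 165.619166) = 14.9418 km
R2: √((0.1632·111.32)² + (0.0738·111.23)²) = √(330.055295 + 67.383971) = 19.9359 km
R3: √((-0.2054·111.32)² + (0.0582·111.23)²) = √(522.814078 + 41.907316) = 23.7639 km
R4: √((0.1483·111.32)² + (0.0293·111.23)²) = √(272.539025 + 10.621335) = 16.8274 km
R5: √((-0.2538·111.32)² + (-0.0562·111.23)²) = √(798.232913 + 39.076576) = 28.9363 km
R6: √((-0.1437·111.32)² + (-0.1119·111.23)²) = √(255.893899 + 154.918773) = 20.2685 km
R7: √((-0.0128·111.32)² + (-0.1454·111.23)²) = √(2.030329 + 261.560818) = 16.2355 km
Threshold 15.5 km: R1 (14.9418 km) is within range.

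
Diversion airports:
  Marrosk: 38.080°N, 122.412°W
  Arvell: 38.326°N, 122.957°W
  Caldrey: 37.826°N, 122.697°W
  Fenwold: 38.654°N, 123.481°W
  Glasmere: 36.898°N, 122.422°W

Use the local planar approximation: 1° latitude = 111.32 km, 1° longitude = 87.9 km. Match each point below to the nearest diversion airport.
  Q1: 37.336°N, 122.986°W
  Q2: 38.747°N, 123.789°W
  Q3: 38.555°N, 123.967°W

Q1→Caldrey; Q2→Fenwold; Q3→Fenwold

Q1 at 37.336°N, 122.986°W:
  Marrosk: √((0.744·111.32)² + (0.574·87.9)²) = √(6859.49694 + 2545.66666) = 96.980 km
  Arvell: √((0.990·111.32)² + (0.029·87.9)²) = √(12145.53877 + 6.49791) = 110.236 km
  Caldrey: √((0.490·111.32)² + (0.289·87.9)²) = √(2975.35339 + 645.31749) = 60.172 km
  Fenwold: √((1.318·111.32)² + (-0.495·87.9)²) = √(21526.68797 + 1893.16361) = 153.035 km
  Glasmere: √((-0.438·111.32)² + (0.564·87.9)²) = √(2377.35817 + 2457.74012) = 69.535 km
  → nearest: Caldrey (60.172 km)
Q2 at 38.747°N, 123.789°W:
  Marrosk: √((-0.667·111.32)² + (1.377·87.9)²) = √(5513.12784 + 14650.27007) = 141.998 km
  Arvell: √((-0.421·111.32)² + (0.832·87.9)²) = √(2196.39571 + 5348.40644) = 86.861 km
  Caldrey: √((-0.921·111.32)² + (1.092·87.9)²) = √(10511.52326 + 9213.46577) = 140.446 km
  Fenwold: √((-0.093·111.32)² + (0.308·87.9)²) = √(107.17964 + 732.95816) = 28.985 km
  Glasmere: √((-1.849·111.32)² + (1.367·87.9)²) = √(42366.26883 + 14438.25738) = 238.337 km
  → nearest: Fenwold (28.985 km)
Q3 at 38.555°N, 123.967°W:
  Marrosk: √((-0.475·111.32)² + (1.555·87.9)²) = √(2795.97713 + 18682.65254) = 146.556 km
  Arvell: √((-0.229·111.32)² + (1.010·87.9)²) = √(649.85634 + 7881.71084) = 92.366 km
  Caldrey: √((-0.729·111.32)² + (1.270·87.9)²) = √(6585.69255 + 12461.92669) = 138.013 km
  Fenwold: √((0.099·111.32)² + (0.486·87.9)²) = √(121.45539 + 1824.94714) = 44.118 km
  Glasmere: √((-1.657·111.32)² + (1.545·87.9)²) = √(34024.47339 + 18443.13383) = 229.058 km
  → nearest: Fenwold (44.118 km)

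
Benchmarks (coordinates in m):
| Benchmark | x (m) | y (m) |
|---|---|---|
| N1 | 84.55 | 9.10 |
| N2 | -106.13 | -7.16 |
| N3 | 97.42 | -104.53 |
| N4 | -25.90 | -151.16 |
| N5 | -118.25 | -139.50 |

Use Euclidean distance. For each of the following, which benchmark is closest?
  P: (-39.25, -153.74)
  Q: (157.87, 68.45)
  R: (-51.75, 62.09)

P→N4; Q→N1; R→N2

P at (-39.25, -153.74):
  N1: √((123.80)² + (162.84)²) = √(15326.4400 + 26516.8656) = 204.56 m
  N2: √((-66.88)² + (146.58)²) = √(4472.9344 + 21485.6964) = 161.12 m
  N3: √((136.67)² + (49.21)²) = √(18678.6889 + 2421.6241) = 145.26 m
  N4: √((13.35)² + (2.58)²) = √(178.2225 + 6.6564) = 13.60 m
  N5: √((-79.00)² + (14.24)²) = √(6241.0000 + 202.7776) = 80.27 m
  → nearest: N4 (13.60 m)
Q at (157.87, 68.45):
  N1: √((-73.32)² + (-59.35)²) = √(5375.8224 + 3522.4225) = 94.33 m
  N2: √((-264.00)² + (-75.61)²) = √(69696.0000 + 5716.8721) = 274.61 m
  N3: √((-60.45)² + (-172.98)²) = √(3654.2025 + 29922.0804) = 183.24 m
  N4: √((-183.77)² + (-219.61)²) = √(33771.4129 + 48228.5521) = 286.36 m
  N5: √((-276.12)² + (-207.95)²) = √(76242.2544 + 43243.2025) = 345.67 m
  → nearest: N1 (94.33 m)
R at (-51.75, 62.09):
  N1: √((136.30)² + (-52.99)²) = √(18577.6900 + 2807.9401) = 146.24 m
  N2: √((-54.38)² + (-69.25)²) = √(2957.1844 + 4795.5625) = 88.05 m
  N3: √((149.17)² + (-166.62)²) = √(22251.6889 + 27762.2244) = 223.64 m
  N4: √((25.85)² + (-213.25)²) = √(668.2225 + 45475.5625) = 214.81 m
  N5: √((-66.50)² + (-201.59)²) = √(4422.2500 + 40638.5281) = 212.28 m
  → nearest: N2 (88.05 m)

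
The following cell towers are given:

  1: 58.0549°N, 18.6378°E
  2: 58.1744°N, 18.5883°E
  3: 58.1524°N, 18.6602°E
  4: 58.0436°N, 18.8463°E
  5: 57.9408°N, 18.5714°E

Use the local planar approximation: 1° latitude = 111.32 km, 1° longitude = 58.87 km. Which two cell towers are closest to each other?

2 and 3

Pairwise distances:
1–2: 13.6182 km
1–3: 10.9335 km
1–4: 12.3387 km
1–5: 13.2895 km
2–3: 4.8902 km
2–4: 21.0405 km
2–5: 26.0234 km
3–4: 16.3315 km
3–5: 24.1284 km
4–5: 19.8207 km
Closest pair: 2–3 at 4.8902 km.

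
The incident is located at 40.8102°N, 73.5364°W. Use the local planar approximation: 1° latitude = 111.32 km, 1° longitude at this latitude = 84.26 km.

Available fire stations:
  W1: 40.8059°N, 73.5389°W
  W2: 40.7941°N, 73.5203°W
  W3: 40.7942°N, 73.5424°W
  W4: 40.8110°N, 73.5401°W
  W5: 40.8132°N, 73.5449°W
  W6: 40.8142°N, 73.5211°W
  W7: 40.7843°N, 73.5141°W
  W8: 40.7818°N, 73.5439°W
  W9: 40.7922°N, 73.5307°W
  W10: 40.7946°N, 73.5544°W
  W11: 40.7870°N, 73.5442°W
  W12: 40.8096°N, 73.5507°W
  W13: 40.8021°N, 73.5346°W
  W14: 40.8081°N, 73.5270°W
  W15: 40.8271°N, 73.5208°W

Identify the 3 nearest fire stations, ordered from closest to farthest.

Distances from 40.8102°N, 73.5364°W:
W1: √((-0.0043·111.32)² + (-0.0025·84.26)²) = √(0.229131 + 0.044373) = 0.5230 km
W2: √((-0.0161·111.32)² + (0.0161·84.26)²) = √(3.212167 + 1.840326) = 2.2478 km
W3: √((-0.0160·111.32)² + (-0.0060·84.26)²) = √(3.172388 + 0.255591) = 1.8515 km
W4: √((0.0008·111.32)² + (-0.0037·84.26)²) = √(0.007931 + 0.097196) = 0.3242 km
W5: √((0.0030·111.32)² + (-0.0085·84.26)²) = √(0.111529 + 0.512957) = 0.7902 km
W6: √((0.0040·111.32)² + (0.0153·84.26)²) = √(0.198274 + 1.661980) = 1.3639 km
W7: √((-0.0259·111.32)² + (0.0223·84.26)²) = √(8.312773 + 3.530633) = 3.4414 km
W8: √((-0.0284·111.32)² + (-0.0075·84.26)²) = √(9.995006 + 0.399361) = 3.2240 km
W9: √((-0.0180·111.32)² + (0.0057·84.26)²) = √(4.015054 + 0.230671) = 2.0605 km
W10: √((-0.0156·111.32)² + (-0.0180·84.26)²) = √(3.015752 + 2.300318) = 2.3057 km
W11: √((-0.0232·111.32)² + (-0.0078·84.26)²) = √(6.669947 + 0.431949) = 2.6649 km
W12: √((-0.0006·111.32)² + (-0.0143·84.26)²) = √(0.004461 + 1.451827) = 1.2068 km
W13: √((-0.0081·111.32)² + (0.0018·84.26)²) = √(0.813048 + 0.023003) = 0.9144 km
W14: √((-0.0021·111.32)² + (0.0094·84.26)²) = √(0.054649 + 0.627334) = 0.8258 km
W15: √((0.0169·111.32)² + (0.0156·84.26)²) = √(3.539320 + 1.727795) = 2.2950 km
Sorted: W4 (0.3242 km) < W1 (0.5230 km) < W5 (0.7902 km) < W14 (0.8258 km) < W13 (0.9144 km) < …

W4, W1, W5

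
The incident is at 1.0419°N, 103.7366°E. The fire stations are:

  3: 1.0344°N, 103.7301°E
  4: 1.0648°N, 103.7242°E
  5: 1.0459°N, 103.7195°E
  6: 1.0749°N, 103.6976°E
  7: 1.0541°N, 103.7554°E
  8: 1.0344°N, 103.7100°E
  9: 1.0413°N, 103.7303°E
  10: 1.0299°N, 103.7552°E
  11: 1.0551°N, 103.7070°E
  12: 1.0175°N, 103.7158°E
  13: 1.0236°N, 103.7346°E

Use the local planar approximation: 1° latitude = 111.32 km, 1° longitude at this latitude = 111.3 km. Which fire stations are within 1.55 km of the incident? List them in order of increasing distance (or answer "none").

Distances from 1.0419°N, 103.7366°E:
3: √((-0.0075·111.32)² + (-0.0065·111.3)²) = √(0.697058 + 0.523380) = 1.1047 km
4: √((0.0229·111.32)² + (-0.0124·111.3)²) = √(6.498563 + 1.904731) = 2.8988 km
5: √((0.0040·111.32)² + (-0.0171·111.3)²) = √(0.198274 + 3.622284) = 1.9546 km
6: √((0.0330·111.32)² + (-0.0390·111.3)²) = √(13.495043 + 18.841676) = 5.6865 km
7: √((0.0122·111.32)² + (0.0188·111.3)²) = √(1.844446 + 4.378305) = 2.4945 km
8: √((-0.0075·111.32)² + (-0.0266·111.3)²) = √(0.697058 + 8.765034) = 3.0761 km
9: √((-0.0006·111.32)² + (-0.0063·111.3)²) = √(0.004461 + 0.491667) = 0.7044 km
10: √((-0.0120·111.32)² + (0.0186·111.3)²) = √(1.784469 + 4.285645) = 2.4638 km
11: √((0.0132·111.32)² + (-0.0296·111.3)²) = √(2.159207 + 10.853598) = 3.6073 km
12: √((-0.0244·111.32)² + (-0.0208·111.3)²) = √(7.377786 + 5.359410) = 3.5689 km
13: √((-0.0183·111.32)² + (-0.0020·111.3)²) = √(4.150005 + 0.049551) = 2.0493 km
Threshold 1.55 km: 9 (0.7044 km), 3 (1.1047 km) are within range.

9, 3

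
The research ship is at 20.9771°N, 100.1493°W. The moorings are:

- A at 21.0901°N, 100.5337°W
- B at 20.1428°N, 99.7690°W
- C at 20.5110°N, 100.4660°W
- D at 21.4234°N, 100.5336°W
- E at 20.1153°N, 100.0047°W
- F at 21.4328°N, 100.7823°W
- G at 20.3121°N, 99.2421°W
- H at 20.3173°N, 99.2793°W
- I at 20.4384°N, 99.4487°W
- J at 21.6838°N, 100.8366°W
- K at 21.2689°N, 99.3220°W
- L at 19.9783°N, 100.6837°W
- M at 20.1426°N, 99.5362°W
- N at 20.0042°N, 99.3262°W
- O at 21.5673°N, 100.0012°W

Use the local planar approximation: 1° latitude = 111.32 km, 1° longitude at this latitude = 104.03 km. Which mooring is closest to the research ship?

Distances from 20.9771°N, 100.1493°W:
A: √((0.1130·111.32)² + (-0.3844·104.03)²) = √(158.235266 + 1599.130678) = 41.9209 km
B: √((-0.8343·111.32)² + (0.3803·104.03)²) = √(8625.631143 + 1565.200031) = 100.9496 km
C: √((-0.4661·111.32)² + (-0.3167·104.03)²) = √(2692.183147 + 1085.458750) = 61.4625 km
D: √((0.4463·111.32)² + (-0.3843·104.03)²) = √(2468.312650 + 1598.298772) = 63.7700 km
E: √((-0.8618·111.32)² + (0.1446·104.03)²) = √(9203.634742 + 226.283967) = 97.1078 km
F: √((0.4557·111.32)² + (-0.6330·104.03)²) = √(2573.383147 + 4336.352884) = 83.1248 km
G: √((-0.6650·111.32)² + (0.9072·104.03)²) = √(5480.115173 + 8906.832396) = 119.9456 km
H: √((-0.6598·111.32)² + (0.8700·104.03)²) = √(5394.746200 + 8191.354137) = 116.5594 km
I: √((-0.5387·111.32)² + (0.7006·104.03)²) = √(3596.171099 + 5311.992619) = 94.3831 km
J: √((0.7067·111.32)² + (-0.6873·104.03)²) = √(6188.944355 + 5112.224117) = 106.3070 km
K: √((0.2918·111.32)² + (0.8273·104.03)²) = √(1055.156723 + 7407.015366) = 91.9901 km
L: √((-0.9988·111.32)² + (-0.5344·104.03)²) = √(12362.419103 + 3090.651919) = 124.3104 km
M: √((-0.8345·111.32)² + (0.6131·104.03)²) = √(8629.767144 + 4067.989556) = 112.6843 km
N: √((-0.9729·111.32)² + (0.8231·104.03)²) = √(11729.589195 + 7331.999056) = 138.0637 km
O: √((0.5902·111.32)² + (0.1481·104.03)²) = √(4316.629811 + 237.370811) = 67.4833 km
Minimum: A at 41.9209 km.

A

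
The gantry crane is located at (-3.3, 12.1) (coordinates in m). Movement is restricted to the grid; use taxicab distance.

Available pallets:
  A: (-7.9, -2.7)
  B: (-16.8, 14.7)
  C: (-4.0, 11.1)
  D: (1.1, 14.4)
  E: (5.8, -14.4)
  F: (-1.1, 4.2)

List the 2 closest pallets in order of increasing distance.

Distances from (-3.3, 12.1):
A: 19.4 m
B: 16.1 m
C: 1.7 m
D: 6.7 m
E: 35.6 m
F: 10.1 m
Sorted: C (1.7 m) < D (6.7 m) < F (10.1 m) < B (16.1 m) < …

C, D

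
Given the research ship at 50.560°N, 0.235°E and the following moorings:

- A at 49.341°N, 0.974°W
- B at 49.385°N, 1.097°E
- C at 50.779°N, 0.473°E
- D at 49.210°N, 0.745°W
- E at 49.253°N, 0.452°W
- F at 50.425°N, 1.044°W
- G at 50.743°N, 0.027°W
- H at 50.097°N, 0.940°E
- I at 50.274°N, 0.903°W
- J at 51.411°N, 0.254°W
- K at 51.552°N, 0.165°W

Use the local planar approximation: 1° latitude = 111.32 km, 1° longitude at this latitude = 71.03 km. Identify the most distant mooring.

Distances from 50.560°N, 0.235°E:
A: √((-1.219·111.32)² + (-1.209·71.03)²) = √(18414.24031 + 7374.56200) = 160.589 km
B: √((-1.175·111.32)² + (0.862·71.03)²) = √(17108.90160 + 3748.85084) = 144.422 km
C: √((0.219·111.32)² + (0.238·71.03)²) = √(594.33954 + 285.78376) = 29.667 km
D: √((-1.350·111.32)² + (-0.980·71.03)²) = √(22584.67952 + 4845.46857) = 165.620 km
E: √((-1.307·111.32)² + (-0.687·71.03)²) = √(21168.86486 + 2381.20674) = 153.460 km
F: √((-0.135·111.32)² + (-1.279·71.03)²) = √(225.84680 + 8253.24464) = 92.082 km
G: √((0.183·111.32)² + (-0.262·71.03)²) = √(415.00046 + 346.32689) = 27.592 km
H: √((-0.463·111.32)² + (0.705·71.03)²) = √(2656.49117 + 2507.62080) = 71.862 km
I: √((-0.286·111.32)² + (-1.138·71.03)²) = √(1013.62768 + 6533.83486) = 86.876 km
J: √((0.851·111.32)² + (-0.489·71.03)²) = √(8974.40192 + 1206.42783) = 100.900 km
K: √((0.992·111.32)² + (-0.400·71.03)²) = √(12194.66122 + 807.24174) = 114.026 km
Maximum: D at 165.620 km.

D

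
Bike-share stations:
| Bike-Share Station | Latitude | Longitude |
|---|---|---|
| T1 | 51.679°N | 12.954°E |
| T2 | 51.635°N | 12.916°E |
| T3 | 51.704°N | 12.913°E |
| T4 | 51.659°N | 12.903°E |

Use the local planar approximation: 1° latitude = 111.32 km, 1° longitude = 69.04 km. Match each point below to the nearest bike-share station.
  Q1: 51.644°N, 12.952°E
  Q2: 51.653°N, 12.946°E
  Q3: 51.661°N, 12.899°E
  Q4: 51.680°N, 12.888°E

Q1→T2; Q2→T2; Q3→T4; Q4→T4

Q1 at 51.644°N, 12.952°E:
  T1: √((0.035·111.32)² + (0.002·69.04)²) = √(15.18037 + 0.01907) = 3.899 km
  T2: √((-0.009·111.32)² + (-0.036·69.04)²) = √(1.00376 + 6.17741) = 2.680 km
  T3: √((0.060·111.32)² + (-0.039·69.04)²) = √(44.61171 + 7.24988) = 7.201 km
  T4: √((0.015·111.32)² + (-0.049·69.04)²) = √(2.78823 + 11.44442) = 3.773 km
  → nearest: T2 (2.680 km)
Q2 at 51.653°N, 12.946°E:
  T1: √((0.026·111.32)² + (0.008·69.04)²) = √(8.37709 + 0.30506) = 2.947 km
  T2: √((-0.018·111.32)² + (-0.030·69.04)²) = √(4.01505 + 4.28987) = 2.882 km
  T3: √((0.051·111.32)² + (-0.033·69.04)²) = √(32.23196 + 5.19074) = 6.117 km
  T4: √((0.006·111.32)² + (-0.043·69.04)²) = √(0.44612 + 8.81330) = 3.043 km
  → nearest: T2 (2.882 km)
Q3 at 51.661°N, 12.899°E:
  T1: √((0.018·111.32)² + (0.055·69.04)²) = √(4.01505 + 14.41873) = 4.293 km
  T2: √((-0.026·111.32)² + (0.017·69.04)²) = √(8.37709 + 1.37752) = 3.123 km
  T3: √((0.043·111.32)² + (0.014·69.04)²) = √(22.91307 + 0.93424) = 4.883 km
  T4: √((-0.002·111.32)² + (0.004·69.04)²) = √(0.04957 + 0.07626) = 0.355 km
  → nearest: T4 (0.355 km)
Q4 at 51.680°N, 12.888°E:
  T1: √((-0.001·111.32)² + (0.066·69.04)²) = √(0.01239 + 20.76297) = 4.558 km
  T2: √((-0.045·111.32)² + (0.028·69.04)²) = √(25.09409 + 3.73695) = 5.369 km
  T3: √((0.024·111.32)² + (0.025·69.04)²) = √(7.13787 + 2.97908) = 3.181 km
  T4: √((-0.021·111.32)² + (0.015·69.04)²) = √(5.46493 + 1.07247) = 2.557 km
  → nearest: T4 (2.557 km)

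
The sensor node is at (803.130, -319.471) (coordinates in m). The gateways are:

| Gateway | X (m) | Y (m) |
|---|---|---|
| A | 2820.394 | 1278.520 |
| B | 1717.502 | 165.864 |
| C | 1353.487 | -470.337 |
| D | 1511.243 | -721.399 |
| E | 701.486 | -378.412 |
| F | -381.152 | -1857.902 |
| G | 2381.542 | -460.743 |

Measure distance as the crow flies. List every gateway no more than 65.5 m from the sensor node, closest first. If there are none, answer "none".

Distances from (803.130, -319.471):
A: √((2017.264)² + (1597.991)²) = √(4069354.04570 + 2553575.23608) = 2573.505 m
B: √((914.372)² + (485.335)²) = √(836076.15438 + 235550.06223) = 1035.194 m
C: √((550.357)² + (-150.866)²) = √(302892.82745 + 22760.54996) = 570.660 m
D: √((708.113)² + (-401.928)²) = √(501424.02077 + 161546.11718) = 814.230 m
E: √((-101.644)² + (-58.941)²) = √(10331.50274 + 3474.04148) = 117.497 m
F: √((-1184.282)² + (-1538.431)²) = √(1402523.85552 + 2366769.94176) = 1941.467 m
G: √((1578.412)² + (-141.272)²) = √(2491384.44174 + 19957.77798) = 1584.721 m
Threshold 65.5 m: none within range.

none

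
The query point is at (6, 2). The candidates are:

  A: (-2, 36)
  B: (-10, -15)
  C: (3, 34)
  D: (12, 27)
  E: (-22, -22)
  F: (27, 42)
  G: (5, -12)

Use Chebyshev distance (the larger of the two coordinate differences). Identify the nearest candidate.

G

Distances from (6, 2):
A: max(|-8|, |34|) = 34
B: max(|-16|, |-17|) = 17
C: max(|-3|, |32|) = 32
D: max(|6|, |25|) = 25
E: max(|-28|, |-24|) = 28
F: max(|21|, |40|) = 40
G: max(|-1|, |-14|) = 14
Minimum: G at 14.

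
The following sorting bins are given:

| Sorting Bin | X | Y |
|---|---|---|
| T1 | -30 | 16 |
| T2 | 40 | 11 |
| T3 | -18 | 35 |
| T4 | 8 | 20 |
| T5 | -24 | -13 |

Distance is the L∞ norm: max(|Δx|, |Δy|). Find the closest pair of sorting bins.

T1 and T3

Pairwise distances:
T1–T3: 19
T3–T4: 26
T1–T5: 29
T2–T4: 32
T4–T5: 33
T1–T4: 38
T3–T5: 48
T2–T3: 58
T2–T5: 64
T1–T2: 70
Closest pair: T1–T3 at 19.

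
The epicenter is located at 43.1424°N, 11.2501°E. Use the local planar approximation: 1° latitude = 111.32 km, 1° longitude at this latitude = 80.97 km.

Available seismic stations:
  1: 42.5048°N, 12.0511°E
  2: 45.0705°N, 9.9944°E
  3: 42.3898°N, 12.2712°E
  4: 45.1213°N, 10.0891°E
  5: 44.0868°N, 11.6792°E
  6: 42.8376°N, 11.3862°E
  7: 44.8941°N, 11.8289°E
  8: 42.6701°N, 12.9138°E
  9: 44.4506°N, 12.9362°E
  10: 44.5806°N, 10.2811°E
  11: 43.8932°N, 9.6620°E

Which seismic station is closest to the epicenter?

6

Distances from 43.1424°N, 11.2501°E:
1: √((-0.6376·111.32)² + (0.8010·80.97)²) = √(5037.824244 + 4206.426558) = 96.1470 km
2: √((1.9281·111.32)² + (-1.2557·80.97)²) = √(46068.651989 + 10337.608173) = 237.5000 km
3: √((-0.7526·111.32)² + (1.0211·80.97)²) = √(7018.993226 + 6835.728905) = 117.7061 km
4: √((1.9789·111.32)² + (-1.1610·80.97)²) = √(48528.189887 + 8837.159998) = 239.5106 km
5: √((0.9444·111.32)² + (0.4291·80.97)²) = √(11052.444738 + 1207.161310) = 110.7231 km
6: √((-0.3048·111.32)² + (0.1361·80.97)²) = √(1151.267701 + 121.440775) = 35.6750 km
7: √((1.7517·111.32)² + (0.5788·80.97)²) = √(38024.705161 + 2196.369091) = 200.5519 km
8: √((-0.4723·111.32)² + (1.6637·80.97)²) = √(2764.281622 + 18146.727252) = 144.6064 km
9: √((1.3082·111.32)² + (1.6861·80.97)²) = √(21207.754380 + 18638.670694) = 199.6157 km
10: √((1.4382·111.32)² + (-0.9690·80.97)²) = √(25632.145765 + 6155.960616) = 178.2922 km
11: √((0.7508·111.32)² + (-1.5881·80.97)²) = √(6985.458602 + 16534.991274) = 153.3638 km
Minimum: 6 at 35.6750 km.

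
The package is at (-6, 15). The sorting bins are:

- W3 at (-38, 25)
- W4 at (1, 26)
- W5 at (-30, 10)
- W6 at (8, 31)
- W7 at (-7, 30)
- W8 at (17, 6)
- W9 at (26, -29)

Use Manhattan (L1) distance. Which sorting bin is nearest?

Distances from (-6, 15):
W3: |-32| + |10| = 32 + 10 = 42
W4: |7| + |11| = 7 + 11 = 18
W5: |-24| + |-5| = 24 + 5 = 29
W6: |14| + |16| = 14 + 16 = 30
W7: |-1| + |15| = 1 + 15 = 16
W8: |23| + |-9| = 23 + 9 = 32
W9: |32| + |-44| = 32 + 44 = 76
Minimum: W7 at 16.

W7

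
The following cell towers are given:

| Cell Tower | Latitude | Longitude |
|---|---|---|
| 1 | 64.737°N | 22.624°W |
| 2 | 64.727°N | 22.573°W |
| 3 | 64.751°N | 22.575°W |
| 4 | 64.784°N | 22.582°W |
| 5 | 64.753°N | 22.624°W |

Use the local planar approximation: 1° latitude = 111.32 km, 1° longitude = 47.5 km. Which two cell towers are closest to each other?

1 and 5

Pairwise distances:
1–5: √((0.016·111.32)² + (0.000·47.5)²) = √(3.17239 + 0.00000) = 1.781 km
3–5: √((0.002·111.32)² + (-0.049·47.5)²) = √(0.04957 + 5.41726) = 2.338 km
1–2: √((-0.010·111.32)² + (0.051·47.5)²) = √(1.23921 + 5.86851) = 2.666 km
2–3: √((0.024·111.32)² + (-0.002·47.5)²) = √(7.13787 + 0.00902) = 2.673 km
1–3: √((0.014·111.32)² + (0.049·47.5)²) = √(2.42886 + 5.41726) = 2.801 km
3–4: √((0.033·111.32)² + (-0.007·47.5)²) = √(13.49504 + 0.11056) = 3.689 km
2–5: √((0.026·111.32)² + (-0.051·47.5)²) = √(8.37709 + 5.86851) = 3.774 km
4–5: √((-0.031·111.32)² + (-0.042·47.5)²) = √(11.90885 + 3.98002) = 3.986 km
1–4: √((0.047·111.32)² + (0.042·47.5)²) = √(27.37424 + 3.98002) = 5.599 km
2–4: √((0.057·111.32)² + (-0.009·47.5)²) = √(40.26207 + 0.18276) = 6.360 km
Closest pair: 1–5 at 1.781 km.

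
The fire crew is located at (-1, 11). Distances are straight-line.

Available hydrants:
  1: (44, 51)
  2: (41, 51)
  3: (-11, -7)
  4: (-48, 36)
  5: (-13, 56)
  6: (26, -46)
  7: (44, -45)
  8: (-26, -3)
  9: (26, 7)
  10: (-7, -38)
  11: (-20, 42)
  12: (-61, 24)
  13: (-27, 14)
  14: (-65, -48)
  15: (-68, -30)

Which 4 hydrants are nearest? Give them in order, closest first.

3, 13, 9, 8

Distances from (-1, 11):
1: 60.2
2: 58.0
3: 20.6
4: 53.2
5: 46.6
6: 63.1
7: 71.8
8: 28.7
9: 27.3
10: 49.4
11: 36.4
12: 61.4
13: 26.2
14: 87.0
15: 78.5
Sorted: 3 (20.6) < 13 (26.2) < 9 (27.3) < 8 (28.7) < 11 (36.4) < 5 (46.6) < …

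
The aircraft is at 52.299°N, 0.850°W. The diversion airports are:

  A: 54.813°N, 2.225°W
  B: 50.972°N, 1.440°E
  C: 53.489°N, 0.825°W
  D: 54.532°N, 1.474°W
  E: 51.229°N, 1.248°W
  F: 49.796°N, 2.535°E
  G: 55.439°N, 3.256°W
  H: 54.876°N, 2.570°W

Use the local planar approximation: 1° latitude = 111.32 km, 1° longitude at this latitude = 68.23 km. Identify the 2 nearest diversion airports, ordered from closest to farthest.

E, C

Distances from 52.299°N, 0.850°W:
A: √((2.514·111.32)² + (-1.375·68.23)²) = √(78320.76883 + 8801.48876) = 295.165 km
B: √((-1.327·111.32)² + (2.290·68.23)²) = √(21821.68292 + 24413.03126) = 215.023 km
C: √((1.190·111.32)² + (0.025·68.23)²) = √(17548.51285 + 2.90958) = 132.482 km
D: √((2.233·111.32)² + (-0.624·68.23)²) = √(61790.80334 + 1812.67490) = 252.197 km
E: √((-1.070·111.32)² + (-0.398·68.23)²) = √(14187.76383 + 737.42335) = 122.169 km
F: √((-2.503·111.32)² + (3.385·68.23)²) = √(77636.88367 + 53341.85182) = 361.910 km
G: √((3.140·111.32)² + (-2.406·68.23)²) = √(122181.56721 + 26948.95868) = 386.174 km
H: √((2.577·111.32)² + (-1.720·68.23)²) = √(82295.33784 + 13772.33685) = 309.948 km
Sorted: E (122.169 km) < C (132.482 km) < B (215.023 km) < D (252.197 km) < …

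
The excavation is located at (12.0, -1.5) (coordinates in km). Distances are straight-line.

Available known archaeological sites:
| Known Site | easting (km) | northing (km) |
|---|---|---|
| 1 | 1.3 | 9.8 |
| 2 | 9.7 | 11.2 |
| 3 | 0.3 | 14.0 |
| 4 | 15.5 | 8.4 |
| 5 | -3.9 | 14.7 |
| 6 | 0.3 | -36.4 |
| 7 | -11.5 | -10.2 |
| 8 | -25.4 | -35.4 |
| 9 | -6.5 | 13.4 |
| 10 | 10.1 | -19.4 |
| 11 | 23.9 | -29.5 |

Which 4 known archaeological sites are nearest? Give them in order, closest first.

Distances from (12.0, -1.5):
1: √((-10.7)² + (11.3)²) = √(114.490 + 127.690) = 15.6 km
2: √((-2.3)² + (12.7)²) = √(5.290 + 161.290) = 12.9 km
3: √((-11.7)² + (15.5)²) = √(136.890 + 240.250) = 19.4 km
4: √((3.5)² + (9.9)²) = √(12.250 + 98.010) = 10.5 km
5: √((-15.9)² + (16.2)²) = √(252.810 + 262.440) = 22.7 km
6: √((-11.7)² + (-34.9)²) = √(136.890 + 1218.010) = 36.8 km
7: √((-23.5)² + (-8.7)²) = √(552.250 + 75.690) = 25.1 km
8: √((-37.4)² + (-33.9)²) = √(1398.760 + 1149.210) = 50.5 km
9: √((-18.5)² + (14.9)²) = √(342.250 + 222.010) = 23.8 km
10: √((-1.9)² + (-17.9)²) = √(3.610 + 320.410) = 18.0 km
11: √((11.9)² + (-28.0)²) = √(141.610 + 784.000) = 30.4 km
Sorted: 4 (10.5 km) < 2 (12.9 km) < 1 (15.6 km) < 10 (18.0 km) < 3 (19.4 km) < 5 (22.7 km) < …

4, 2, 1, 10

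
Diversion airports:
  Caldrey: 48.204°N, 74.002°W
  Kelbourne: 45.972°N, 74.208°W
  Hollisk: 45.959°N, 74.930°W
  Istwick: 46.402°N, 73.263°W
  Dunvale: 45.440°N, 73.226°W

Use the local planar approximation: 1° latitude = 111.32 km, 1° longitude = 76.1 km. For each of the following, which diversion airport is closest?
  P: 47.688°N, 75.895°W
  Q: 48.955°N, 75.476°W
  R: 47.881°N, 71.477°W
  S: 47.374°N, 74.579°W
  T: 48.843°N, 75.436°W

P at 47.688°N, 75.895°W:
  Caldrey: 155.087 km
  Kelbourne: 230.157 km
  Hollisk: 206.006 km
  Istwick: 246.196 km
  Dunvale: 322.301 km
  → nearest: Caldrey (155.087 km)
Q at 48.955°N, 75.476°W:
  Caldrey: 139.899 km
  Kelbourne: 345.804 km
  Hollisk: 336.093 km
  Istwick: 330.350 km
  Dunvale: 427.113 km
  → nearest: Caldrey (139.899 km)
R at 47.881°N, 71.477°W:
  Caldrey: 195.488 km
  Kelbourne: 297.243 km
  Hollisk: 338.862 km
  Istwick: 213.494 km
  Dunvale: 302.578 km
  → nearest: Caldrey (195.488 km)
S at 47.374°N, 74.579°W:
  Caldrey: 102.299 km
  Kelbourne: 158.604 km
  Hollisk: 159.767 km
  Istwick: 147.436 km
  Dunvale: 238.647 km
  → nearest: Caldrey (102.299 km)
T at 48.843°N, 75.436°W:
  Caldrey: 130.264 km
  Kelbourne: 332.982 km
  Hollisk: 323.348 km
  Istwick: 318.094 km
  Dunvale: 414.477 km
  → nearest: Caldrey (130.264 km)

P→Caldrey; Q→Caldrey; R→Caldrey; S→Caldrey; T→Caldrey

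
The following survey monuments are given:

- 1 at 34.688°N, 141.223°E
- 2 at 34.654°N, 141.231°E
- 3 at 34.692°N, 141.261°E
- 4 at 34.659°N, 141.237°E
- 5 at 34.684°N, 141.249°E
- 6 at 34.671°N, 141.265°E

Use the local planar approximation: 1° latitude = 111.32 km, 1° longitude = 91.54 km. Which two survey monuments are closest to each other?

Pairwise distances:
2–4: 0.782 km
3–5: 1.414 km
5–6: 2.059 km
3–6: 2.366 km
1–5: 2.421 km
4–6: 2.890 km
4–5: 2.992 km
1–4: 3.473 km
1–3: 3.507 km
2–6: 3.643 km
2–5: 3.724 km
1–2: 3.855 km
3–4: 4.280 km
1–6: 4.285 km
2–3: 5.043 km
Closest pair: 2–4 at 0.782 km.

2 and 4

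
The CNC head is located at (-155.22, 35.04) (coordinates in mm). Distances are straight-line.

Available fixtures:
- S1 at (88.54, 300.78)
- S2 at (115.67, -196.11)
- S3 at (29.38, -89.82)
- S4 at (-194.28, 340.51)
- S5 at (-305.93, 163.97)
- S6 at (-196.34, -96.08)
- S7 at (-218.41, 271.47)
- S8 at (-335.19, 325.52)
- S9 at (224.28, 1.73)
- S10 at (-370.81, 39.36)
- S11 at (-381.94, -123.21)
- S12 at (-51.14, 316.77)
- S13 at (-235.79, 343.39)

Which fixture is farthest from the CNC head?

Distances from (-155.22, 35.04):
S1: 360.61 mm
S2: 356.11 mm
S3: 222.86 mm
S4: 307.96 mm
S5: 198.33 mm
S6: 137.42 mm
S7: 244.73 mm
S8: 341.71 mm
S9: 380.96 mm
S10: 215.63 mm
S11: 276.49 mm
S12: 300.34 mm
S13: 318.70 mm
Maximum: S9 at 380.96 mm.

S9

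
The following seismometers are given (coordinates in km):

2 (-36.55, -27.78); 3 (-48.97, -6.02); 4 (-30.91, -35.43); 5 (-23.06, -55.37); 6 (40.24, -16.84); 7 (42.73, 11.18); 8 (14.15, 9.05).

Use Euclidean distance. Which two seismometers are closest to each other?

Pairwise distances:
2–3: √((-12.42)² + (21.76)²) = √(154.2564 + 473.4976) = 25.06 km
2–4: √((5.64)² + (-7.65)²) = √(31.8096 + 58.5225) = 9.50 km
2–5: √((13.49)² + (-27.59)²) = √(181.9801 + 761.2081) = 30.71 km
2–6: √((76.79)² + (10.94)²) = √(5896.7041 + 119.6836) = 77.57 km
2–7: √((79.28)² + (38.96)²) = √(6285.3184 + 1517.8816) = 88.34 km
2–8: √((50.70)² + (36.83)²) = √(2570.4900 + 1356.4489) = 62.67 km
3–4: √((18.06)² + (-29.41)²) = √(326.1636 + 864.9481) = 34.51 km
3–5: √((25.91)² + (-49.35)²) = √(671.3281 + 2435.4225) = 55.74 km
3–6: √((89.21)² + (-10.82)²) = √(7958.4241 + 117.0724) = 89.86 km
3–7: √((91.70)² + (17.20)²) = √(8408.8900 + 295.8400) = 93.30 km
3–8: √((63.12)² + (15.07)²) = √(3984.1344 + 227.1049) = 64.89 km
4–5: √((7.85)² + (-19.94)²) = √(61.6225 + 397.6036) = 21.43 km
4–6: √((71.15)² + (18.59)²) = √(5062.3225 + 345.5881) = 73.54 km
4–7: √((73.64)² + (46.61)²) = √(5422.8496 + 2172.4921) = 87.15 km
4–8: √((45.06)² + (44.48)²) = √(2030.4036 + 1978.4704) = 63.32 km
5–6: √((63.30)² + (38.53)²) = √(4006.8900 + 1484.5609) = 74.10 km
5–7: √((65.79)² + (66.55)²) = √(4328.3241 + 4428.9025) = 93.58 km
5–8: √((37.21)² + (64.42)²) = √(1384.5841 + 4149.9364) = 74.39 km
6–7: √((2.49)² + (28.02)²) = √(6.2001 + 785.1204) = 28.13 km
6–8: √((-26.09)² + (25.89)²) = √(680.6881 + 670.2921) = 36.76 km
7–8: √((-28.58)² + (-2.13)²) = √(816.8164 + 4.5369) = 28.66 km
Closest pair: 2–4 at 9.50 km.

2 and 4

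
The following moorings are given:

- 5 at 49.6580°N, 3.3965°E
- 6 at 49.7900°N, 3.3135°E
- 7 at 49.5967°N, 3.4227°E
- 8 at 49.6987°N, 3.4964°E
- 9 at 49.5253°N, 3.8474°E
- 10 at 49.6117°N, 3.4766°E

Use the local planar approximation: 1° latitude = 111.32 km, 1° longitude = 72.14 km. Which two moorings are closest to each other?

Pairwise distances:
5–6: 15.8673 km
5–7: 7.0808 km
5–8: 8.5127 km
5–9: 35.7251 km
5–10: 7.7431 km
6–7: 22.9148 km
6–8: 16.6550 km
6–9: 48.4945 km
6–10: 23.0737 km
7–8: 12.5378 km
7–9: 31.6521 km
7–10: 4.2317 km
8–9: 31.8396 km
8–10: 9.7896 km
9–10: 28.4261 km
Closest pair: 7–10 at 4.2317 km.

7 and 10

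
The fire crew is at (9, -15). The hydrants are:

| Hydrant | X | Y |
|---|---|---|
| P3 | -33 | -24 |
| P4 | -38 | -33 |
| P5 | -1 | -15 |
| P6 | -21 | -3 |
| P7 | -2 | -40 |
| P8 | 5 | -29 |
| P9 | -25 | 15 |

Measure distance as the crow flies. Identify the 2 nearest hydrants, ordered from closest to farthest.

P5, P8

Distances from (9, -15):
P3: √((-42)² + (-9)²) = √(1764.000 + 81.000) = 43.0
P4: √((-47)² + (-18)²) = √(2209.000 + 324.000) = 50.3
P5: √((-10)² + (0)²) = √(100.000 + 0.000) = 10.0
P6: √((-30)² + (12)²) = √(900.000 + 144.000) = 32.3
P7: √((-11)² + (-25)²) = √(121.000 + 625.000) = 27.3
P8: √((-4)² + (-14)²) = √(16.000 + 196.000) = 14.6
P9: √((-34)² + (30)²) = √(1156.000 + 900.000) = 45.3
Sorted: P5 (10.0) < P8 (14.6) < P7 (27.3) < P6 (32.3) < …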